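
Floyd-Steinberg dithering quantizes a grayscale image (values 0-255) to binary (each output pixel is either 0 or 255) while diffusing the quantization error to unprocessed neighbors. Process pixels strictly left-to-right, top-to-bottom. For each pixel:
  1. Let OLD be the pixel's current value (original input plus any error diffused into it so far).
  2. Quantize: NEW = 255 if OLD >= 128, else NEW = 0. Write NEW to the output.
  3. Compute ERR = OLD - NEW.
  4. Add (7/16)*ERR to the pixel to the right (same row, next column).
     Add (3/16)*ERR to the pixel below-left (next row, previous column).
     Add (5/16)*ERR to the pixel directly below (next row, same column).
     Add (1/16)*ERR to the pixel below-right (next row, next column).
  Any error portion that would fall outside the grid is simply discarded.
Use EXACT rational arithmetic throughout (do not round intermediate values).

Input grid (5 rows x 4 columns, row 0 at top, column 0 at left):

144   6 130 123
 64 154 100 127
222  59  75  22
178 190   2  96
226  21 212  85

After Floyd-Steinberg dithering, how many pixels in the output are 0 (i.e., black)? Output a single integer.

Answer: 11

Derivation:
(0,0): OLD=144 → NEW=255, ERR=-111
(0,1): OLD=-681/16 → NEW=0, ERR=-681/16
(0,2): OLD=28513/256 → NEW=0, ERR=28513/256
(0,3): OLD=703399/4096 → NEW=255, ERR=-341081/4096
(1,0): OLD=5461/256 → NEW=0, ERR=5461/256
(1,1): OLD=335827/2048 → NEW=255, ERR=-186413/2048
(1,2): OLD=5027279/65536 → NEW=0, ERR=5027279/65536
(1,3): OLD=148372953/1048576 → NEW=255, ERR=-119013927/1048576
(2,0): OLD=6933697/32768 → NEW=255, ERR=-1422143/32768
(2,1): OLD=28609755/1048576 → NEW=0, ERR=28609755/1048576
(2,2): OLD=176032071/2097152 → NEW=0, ERR=176032071/2097152
(2,3): OLD=941155659/33554432 → NEW=0, ERR=941155659/33554432
(3,0): OLD=2844630833/16777216 → NEW=255, ERR=-1433559247/16777216
(3,1): OLD=46753234799/268435456 → NEW=255, ERR=-21697806481/268435456
(3,2): OLD=-722352239/4294967296 → NEW=0, ERR=-722352239/4294967296
(3,3): OLD=7554866604151/68719476736 → NEW=0, ERR=7554866604151/68719476736
(4,0): OLD=790884449693/4294967296 → NEW=255, ERR=-304332210787/4294967296
(4,1): OLD=-1396099603241/34359738368 → NEW=0, ERR=-1396099603241/34359738368
(4,2): OLD=230603243817335/1099511627776 → NEW=255, ERR=-49772221265545/1099511627776
(4,3): OLD=1751134671075441/17592186044416 → NEW=0, ERR=1751134671075441/17592186044416
Output grid:
  Row 0: #..#  (2 black, running=2)
  Row 1: .#.#  (2 black, running=4)
  Row 2: #...  (3 black, running=7)
  Row 3: ##..  (2 black, running=9)
  Row 4: #.#.  (2 black, running=11)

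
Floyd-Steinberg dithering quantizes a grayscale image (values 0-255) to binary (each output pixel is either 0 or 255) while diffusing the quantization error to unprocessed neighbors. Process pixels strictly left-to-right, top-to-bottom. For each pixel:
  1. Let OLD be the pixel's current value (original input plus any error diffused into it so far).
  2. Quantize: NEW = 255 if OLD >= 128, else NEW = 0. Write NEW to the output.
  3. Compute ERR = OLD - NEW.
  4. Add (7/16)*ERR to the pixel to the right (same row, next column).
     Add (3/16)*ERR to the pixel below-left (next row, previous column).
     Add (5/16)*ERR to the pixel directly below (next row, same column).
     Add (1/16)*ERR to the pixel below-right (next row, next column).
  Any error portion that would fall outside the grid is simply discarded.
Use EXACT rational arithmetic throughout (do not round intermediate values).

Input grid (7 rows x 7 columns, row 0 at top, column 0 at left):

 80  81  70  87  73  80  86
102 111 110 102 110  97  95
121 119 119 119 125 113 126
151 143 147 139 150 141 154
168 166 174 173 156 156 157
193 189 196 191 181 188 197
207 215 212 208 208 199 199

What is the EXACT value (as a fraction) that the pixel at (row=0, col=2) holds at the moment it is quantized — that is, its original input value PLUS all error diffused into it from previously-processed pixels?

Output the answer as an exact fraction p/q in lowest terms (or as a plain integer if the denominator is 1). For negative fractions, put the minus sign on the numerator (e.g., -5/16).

(0,0): OLD=80 → NEW=0, ERR=80
(0,1): OLD=116 → NEW=0, ERR=116
(0,2): OLD=483/4 → NEW=0, ERR=483/4
Target (0,2): original=70, with diffused error = 483/4

Answer: 483/4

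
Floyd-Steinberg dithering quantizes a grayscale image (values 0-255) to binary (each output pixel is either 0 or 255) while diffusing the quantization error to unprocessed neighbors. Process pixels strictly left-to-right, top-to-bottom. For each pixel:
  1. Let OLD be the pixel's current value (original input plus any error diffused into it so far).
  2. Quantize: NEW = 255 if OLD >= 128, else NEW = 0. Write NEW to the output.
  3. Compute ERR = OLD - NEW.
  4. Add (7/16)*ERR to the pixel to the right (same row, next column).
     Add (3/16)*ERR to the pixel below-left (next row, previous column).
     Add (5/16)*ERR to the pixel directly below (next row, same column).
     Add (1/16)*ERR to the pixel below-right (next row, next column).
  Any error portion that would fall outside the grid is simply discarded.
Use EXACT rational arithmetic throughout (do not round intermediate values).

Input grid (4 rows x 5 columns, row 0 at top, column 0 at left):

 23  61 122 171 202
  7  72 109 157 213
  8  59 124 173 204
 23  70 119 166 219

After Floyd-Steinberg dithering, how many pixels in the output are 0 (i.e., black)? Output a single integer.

(0,0): OLD=23 → NEW=0, ERR=23
(0,1): OLD=1137/16 → NEW=0, ERR=1137/16
(0,2): OLD=39191/256 → NEW=255, ERR=-26089/256
(0,3): OLD=517793/4096 → NEW=0, ERR=517793/4096
(0,4): OLD=16862823/65536 → NEW=255, ERR=151143/65536
(1,0): OLD=7043/256 → NEW=0, ERR=7043/256
(1,1): OLD=181397/2048 → NEW=0, ERR=181397/2048
(1,2): OLD=9440313/65536 → NEW=255, ERR=-7271367/65536
(1,3): OLD=37231237/262144 → NEW=255, ERR=-29615483/262144
(1,4): OLD=722239983/4194304 → NEW=255, ERR=-347307537/4194304
(2,0): OLD=1088055/32768 → NEW=0, ERR=1088055/32768
(2,1): OLD=86111181/1048576 → NEW=0, ERR=86111181/1048576
(2,2): OLD=1838933159/16777216 → NEW=0, ERR=1838933159/16777216
(2,3): OLD=43805751045/268435456 → NEW=255, ERR=-24645290235/268435456
(2,4): OLD=562191630307/4294967296 → NEW=255, ERR=-533025030173/4294967296
(3,0): OLD=818298311/16777216 → NEW=0, ERR=818298311/16777216
(3,1): OLD=18740674107/134217728 → NEW=255, ERR=-15484846533/134217728
(3,2): OLD=389536501113/4294967296 → NEW=0, ERR=389536501113/4294967296
(3,3): OLD=1379282153169/8589934592 → NEW=255, ERR=-811151167791/8589934592
(3,4): OLD=18302173046581/137438953472 → NEW=255, ERR=-16744760088779/137438953472
Output grid:
  Row 0: ..#.#  (3 black, running=3)
  Row 1: ..###  (2 black, running=5)
  Row 2: ...##  (3 black, running=8)
  Row 3: .#.##  (2 black, running=10)

Answer: 10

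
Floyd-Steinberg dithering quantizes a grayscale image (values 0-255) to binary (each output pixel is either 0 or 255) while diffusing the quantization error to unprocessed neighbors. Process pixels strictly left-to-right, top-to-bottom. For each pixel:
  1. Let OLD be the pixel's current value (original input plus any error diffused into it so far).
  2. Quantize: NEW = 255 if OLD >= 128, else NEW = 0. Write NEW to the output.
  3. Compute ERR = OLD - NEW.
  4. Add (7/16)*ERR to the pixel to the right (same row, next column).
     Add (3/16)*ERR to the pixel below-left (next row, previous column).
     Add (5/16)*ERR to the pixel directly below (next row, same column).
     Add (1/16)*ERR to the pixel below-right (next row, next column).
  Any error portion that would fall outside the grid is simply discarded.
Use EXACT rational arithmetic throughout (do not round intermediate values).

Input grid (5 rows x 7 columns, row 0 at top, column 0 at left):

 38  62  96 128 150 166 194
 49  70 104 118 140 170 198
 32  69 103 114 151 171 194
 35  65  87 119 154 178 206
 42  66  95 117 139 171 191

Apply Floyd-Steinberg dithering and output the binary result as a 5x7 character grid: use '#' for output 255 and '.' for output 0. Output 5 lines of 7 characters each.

Answer: ..#.###
..#..#.
..#.###
...#.##
.#.#.#.

Derivation:
(0,0): OLD=38 → NEW=0, ERR=38
(0,1): OLD=629/8 → NEW=0, ERR=629/8
(0,2): OLD=16691/128 → NEW=255, ERR=-15949/128
(0,3): OLD=150501/2048 → NEW=0, ERR=150501/2048
(0,4): OLD=5968707/32768 → NEW=255, ERR=-2387133/32768
(0,5): OLD=70321877/524288 → NEW=255, ERR=-63371563/524288
(0,6): OLD=1183789011/8388608 → NEW=255, ERR=-955306029/8388608
(1,0): OLD=9679/128 → NEW=0, ERR=9679/128
(1,1): OLD=109225/1024 → NEW=0, ERR=109225/1024
(1,2): OLD=4273629/32768 → NEW=255, ERR=-4082211/32768
(1,3): OLD=8521561/131072 → NEW=0, ERR=8521561/131072
(1,4): OLD=1070451755/8388608 → NEW=0, ERR=1070451755/8388608
(1,5): OLD=10881713435/67108864 → NEW=255, ERR=-6231046885/67108864
(1,6): OLD=122659751733/1073741824 → NEW=0, ERR=122659751733/1073741824
(2,0): OLD=1239123/16384 → NEW=0, ERR=1239123/16384
(2,1): OLD=61230785/524288 → NEW=0, ERR=61230785/524288
(2,2): OLD=1124247171/8388608 → NEW=255, ERR=-1014847869/8388608
(2,3): OLD=6545047339/67108864 → NEW=0, ERR=6545047339/67108864
(2,4): OLD=118219157787/536870912 → NEW=255, ERR=-18682924773/536870912
(2,5): OLD=2682710012681/17179869184 → NEW=255, ERR=-1698156629239/17179869184
(2,6): OLD=49656849678543/274877906944 → NEW=255, ERR=-20437016592177/274877906944
(3,0): OLD=675553315/8388608 → NEW=0, ERR=675553315/8388608
(3,1): OLD=7970687847/67108864 → NEW=0, ERR=7970687847/67108864
(3,2): OLD=68044560677/536870912 → NEW=0, ERR=68044560677/536870912
(3,3): OLD=409829249203/2147483648 → NEW=255, ERR=-137779081037/2147483648
(3,4): OLD=28207363398691/274877906944 → NEW=0, ERR=28207363398691/274877906944
(3,5): OLD=386787292583961/2199023255552 → NEW=255, ERR=-173963637581799/2199023255552
(3,6): OLD=4995390474997127/35184372088832 → NEW=255, ERR=-3976624407655033/35184372088832
(4,0): OLD=96031352749/1073741824 → NEW=0, ERR=96031352749/1073741824
(4,1): OLD=2938484051529/17179869184 → NEW=255, ERR=-1442382590391/17179869184
(4,2): OLD=25637650879207/274877906944 → NEW=0, ERR=25637650879207/274877906944
(4,3): OLD=362658645676317/2199023255552 → NEW=255, ERR=-198092284489443/2199023255552
(4,4): OLD=1984649786570951/17592186044416 → NEW=0, ERR=1984649786570951/17592186044416
(4,5): OLD=101813117332561095/562949953421312 → NEW=255, ERR=-41739120789873465/562949953421312
(4,6): OLD=1065536568293072033/9007199254740992 → NEW=0, ERR=1065536568293072033/9007199254740992
Row 0: ..#.###
Row 1: ..#..#.
Row 2: ..#.###
Row 3: ...#.##
Row 4: .#.#.#.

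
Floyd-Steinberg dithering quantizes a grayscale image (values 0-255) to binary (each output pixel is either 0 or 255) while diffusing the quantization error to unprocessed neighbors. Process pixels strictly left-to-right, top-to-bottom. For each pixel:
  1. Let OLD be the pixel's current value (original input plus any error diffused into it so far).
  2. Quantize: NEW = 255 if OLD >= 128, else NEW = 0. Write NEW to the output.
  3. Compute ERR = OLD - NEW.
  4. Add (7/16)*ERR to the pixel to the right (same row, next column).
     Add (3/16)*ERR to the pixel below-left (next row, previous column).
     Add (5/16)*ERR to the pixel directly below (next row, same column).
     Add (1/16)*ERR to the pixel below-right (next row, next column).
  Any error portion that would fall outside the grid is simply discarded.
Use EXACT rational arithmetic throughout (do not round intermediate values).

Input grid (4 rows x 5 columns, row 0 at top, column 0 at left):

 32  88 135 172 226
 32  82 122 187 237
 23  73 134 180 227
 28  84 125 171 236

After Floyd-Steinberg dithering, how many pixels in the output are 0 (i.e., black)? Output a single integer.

Answer: 9

Derivation:
(0,0): OLD=32 → NEW=0, ERR=32
(0,1): OLD=102 → NEW=0, ERR=102
(0,2): OLD=1437/8 → NEW=255, ERR=-603/8
(0,3): OLD=17795/128 → NEW=255, ERR=-14845/128
(0,4): OLD=358933/2048 → NEW=255, ERR=-163307/2048
(1,0): OLD=489/8 → NEW=0, ERR=489/8
(1,1): OLD=8223/64 → NEW=255, ERR=-8097/64
(1,2): OLD=56779/2048 → NEW=0, ERR=56779/2048
(1,3): OLD=1173295/8192 → NEW=255, ERR=-915665/8192
(1,4): OLD=20438189/131072 → NEW=255, ERR=-12985171/131072
(2,0): OLD=18821/1024 → NEW=0, ERR=18821/1024
(2,1): OLD=1655559/32768 → NEW=0, ERR=1655559/32768
(2,2): OLD=71252181/524288 → NEW=255, ERR=-62441259/524288
(2,3): OLD=638561199/8388608 → NEW=0, ERR=638561199/8388608
(2,4): OLD=29844456969/134217728 → NEW=255, ERR=-4381063671/134217728
(3,0): OLD=22658101/524288 → NEW=0, ERR=22658101/524288
(3,1): OLD=409003537/4194304 → NEW=0, ERR=409003537/4194304
(3,2): OLD=19847471499/134217728 → NEW=255, ERR=-14378049141/134217728
(3,3): OLD=36066262803/268435456 → NEW=255, ERR=-32384778477/268435456
(3,4): OLD=763542154175/4294967296 → NEW=255, ERR=-331674506305/4294967296
Output grid:
  Row 0: ..###  (2 black, running=2)
  Row 1: .#.##  (2 black, running=4)
  Row 2: ..#.#  (3 black, running=7)
  Row 3: ..###  (2 black, running=9)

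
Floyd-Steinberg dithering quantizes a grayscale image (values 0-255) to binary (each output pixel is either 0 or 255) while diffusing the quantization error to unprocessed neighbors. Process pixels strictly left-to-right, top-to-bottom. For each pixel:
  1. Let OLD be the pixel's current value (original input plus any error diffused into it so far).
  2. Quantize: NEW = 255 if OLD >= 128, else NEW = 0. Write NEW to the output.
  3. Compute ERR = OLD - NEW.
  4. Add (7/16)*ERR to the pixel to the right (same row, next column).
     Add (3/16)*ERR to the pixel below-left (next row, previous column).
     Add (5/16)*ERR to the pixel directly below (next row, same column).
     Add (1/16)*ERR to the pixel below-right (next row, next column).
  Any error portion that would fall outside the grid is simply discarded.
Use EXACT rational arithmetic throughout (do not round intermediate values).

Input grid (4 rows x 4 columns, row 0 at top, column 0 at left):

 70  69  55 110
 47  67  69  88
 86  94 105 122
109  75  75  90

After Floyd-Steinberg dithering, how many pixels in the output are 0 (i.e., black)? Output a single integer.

Answer: 11

Derivation:
(0,0): OLD=70 → NEW=0, ERR=70
(0,1): OLD=797/8 → NEW=0, ERR=797/8
(0,2): OLD=12619/128 → NEW=0, ERR=12619/128
(0,3): OLD=313613/2048 → NEW=255, ERR=-208627/2048
(1,0): OLD=11207/128 → NEW=0, ERR=11207/128
(1,1): OLD=163121/1024 → NEW=255, ERR=-97999/1024
(1,2): OLD=1476677/32768 → NEW=0, ERR=1476677/32768
(1,3): OLD=43014387/524288 → NEW=0, ERR=43014387/524288
(2,0): OLD=1563307/16384 → NEW=0, ERR=1563307/16384
(2,1): OLD=62788553/524288 → NEW=0, ERR=62788553/524288
(2,2): OLD=189665693/1048576 → NEW=255, ERR=-77721187/1048576
(2,3): OLD=1980169577/16777216 → NEW=0, ERR=1980169577/16777216
(3,0): OLD=1352853051/8388608 → NEW=255, ERR=-786241989/8388608
(3,1): OLD=8520824613/134217728 → NEW=0, ERR=8520824613/134217728
(3,2): OLD=234563425627/2147483648 → NEW=0, ERR=234563425627/2147483648
(3,3): OLD=5842455970813/34359738368 → NEW=255, ERR=-2919277313027/34359738368
Output grid:
  Row 0: ...#  (3 black, running=3)
  Row 1: .#..  (3 black, running=6)
  Row 2: ..#.  (3 black, running=9)
  Row 3: #..#  (2 black, running=11)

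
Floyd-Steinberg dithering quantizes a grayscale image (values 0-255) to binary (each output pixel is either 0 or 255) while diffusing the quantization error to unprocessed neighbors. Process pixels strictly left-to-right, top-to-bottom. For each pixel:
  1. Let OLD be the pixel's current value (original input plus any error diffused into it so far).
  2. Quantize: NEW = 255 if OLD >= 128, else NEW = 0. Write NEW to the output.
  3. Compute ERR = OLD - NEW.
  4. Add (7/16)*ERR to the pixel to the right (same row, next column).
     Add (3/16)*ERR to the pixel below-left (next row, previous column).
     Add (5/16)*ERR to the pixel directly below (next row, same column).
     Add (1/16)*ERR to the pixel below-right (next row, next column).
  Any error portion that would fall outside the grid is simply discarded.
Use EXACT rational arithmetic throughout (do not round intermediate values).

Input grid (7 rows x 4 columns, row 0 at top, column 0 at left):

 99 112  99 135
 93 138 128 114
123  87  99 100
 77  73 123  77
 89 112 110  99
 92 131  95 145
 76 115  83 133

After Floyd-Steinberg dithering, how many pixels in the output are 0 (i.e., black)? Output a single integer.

Answer: 17

Derivation:
(0,0): OLD=99 → NEW=0, ERR=99
(0,1): OLD=2485/16 → NEW=255, ERR=-1595/16
(0,2): OLD=14179/256 → NEW=0, ERR=14179/256
(0,3): OLD=652213/4096 → NEW=255, ERR=-392267/4096
(1,0): OLD=26943/256 → NEW=0, ERR=26943/256
(1,1): OLD=347065/2048 → NEW=255, ERR=-175175/2048
(1,2): OLD=5485357/65536 → NEW=0, ERR=5485357/65536
(1,3): OLD=130183627/1048576 → NEW=0, ERR=130183627/1048576
(2,0): OLD=4582659/32768 → NEW=255, ERR=-3773181/32768
(2,1): OLD=33727057/1048576 → NEW=0, ERR=33727057/1048576
(2,2): OLD=329590453/2097152 → NEW=255, ERR=-205183307/2097152
(2,3): OLD=3396527745/33554432 → NEW=0, ERR=3396527745/33554432
(3,0): OLD=789317843/16777216 → NEW=0, ERR=789317843/16777216
(3,1): OLD=20962909709/268435456 → NEW=0, ERR=20962909709/268435456
(3,2): OLD=633854821363/4294967296 → NEW=255, ERR=-461361839117/4294967296
(3,3): OLD=3815429178917/68719476736 → NEW=0, ERR=3815429178917/68719476736
(4,0): OLD=508286245911/4294967296 → NEW=0, ERR=508286245911/4294967296
(4,1): OLD=5874798871493/34359738368 → NEW=255, ERR=-2886934412347/34359738368
(4,2): OLD=60433042575397/1099511627776 → NEW=0, ERR=60433042575397/1099511627776
(4,3): OLD=2351783419924371/17592186044416 → NEW=255, ERR=-2134224021401709/17592186044416
(5,0): OLD=62248181477095/549755813888 → NEW=0, ERR=62248181477095/549755813888
(5,1): OLD=3025561813201713/17592186044416 → NEW=255, ERR=-1460445628124367/17592186044416
(5,2): OLD=420964509792085/8796093022208 → NEW=0, ERR=420964509792085/8796093022208
(5,3): OLD=37003183334332117/281474976710656 → NEW=255, ERR=-34772935726885163/281474976710656
(6,0): OLD=26970470381971955/281474976710656 → NEW=0, ERR=26970470381971955/281474976710656
(6,1): OLD=662155261427774165/4503599627370496 → NEW=255, ERR=-486262643551702315/4503599627370496
(6,2): OLD=1611635949663514307/72057594037927936 → NEW=0, ERR=1611635949663514307/72057594037927936
(6,3): OLD=123559195294158999637/1152921504606846976 → NEW=0, ERR=123559195294158999637/1152921504606846976
Output grid:
  Row 0: .#.#  (2 black, running=2)
  Row 1: .#..  (3 black, running=5)
  Row 2: #.#.  (2 black, running=7)
  Row 3: ..#.  (3 black, running=10)
  Row 4: .#.#  (2 black, running=12)
  Row 5: .#.#  (2 black, running=14)
  Row 6: .#..  (3 black, running=17)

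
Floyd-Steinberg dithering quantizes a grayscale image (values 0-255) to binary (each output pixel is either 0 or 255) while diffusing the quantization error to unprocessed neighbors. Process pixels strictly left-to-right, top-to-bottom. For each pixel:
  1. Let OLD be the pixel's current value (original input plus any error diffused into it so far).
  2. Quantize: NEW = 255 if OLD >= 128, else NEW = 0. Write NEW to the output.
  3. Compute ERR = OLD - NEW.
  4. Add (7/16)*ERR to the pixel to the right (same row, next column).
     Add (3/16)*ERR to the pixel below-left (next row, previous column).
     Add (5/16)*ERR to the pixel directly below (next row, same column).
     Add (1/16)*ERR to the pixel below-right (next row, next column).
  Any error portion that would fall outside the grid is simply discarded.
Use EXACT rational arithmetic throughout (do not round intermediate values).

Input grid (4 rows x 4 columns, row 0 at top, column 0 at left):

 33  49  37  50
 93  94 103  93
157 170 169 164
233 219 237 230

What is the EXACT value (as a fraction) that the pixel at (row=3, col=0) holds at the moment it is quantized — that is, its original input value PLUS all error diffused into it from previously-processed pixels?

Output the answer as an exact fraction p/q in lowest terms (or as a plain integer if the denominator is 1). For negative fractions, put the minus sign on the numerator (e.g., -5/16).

(0,0): OLD=33 → NEW=0, ERR=33
(0,1): OLD=1015/16 → NEW=0, ERR=1015/16
(0,2): OLD=16577/256 → NEW=0, ERR=16577/256
(0,3): OLD=320839/4096 → NEW=0, ERR=320839/4096
(1,0): OLD=29493/256 → NEW=0, ERR=29493/256
(1,1): OLD=365427/2048 → NEW=255, ERR=-156813/2048
(1,2): OLD=7103343/65536 → NEW=0, ERR=7103343/65536
(1,3): OLD=177151801/1048576 → NEW=255, ERR=-90235079/1048576
(2,0): OLD=5853857/32768 → NEW=255, ERR=-2501983/32768
(2,1): OLD=147000315/1048576 → NEW=255, ERR=-120386565/1048576
(2,2): OLD=276239687/2097152 → NEW=255, ERR=-258534073/2097152
(2,3): OLD=3018144523/33554432 → NEW=0, ERR=3018144523/33554432
(3,0): OLD=3147614353/16777216 → NEW=255, ERR=-1130575727/16777216
Target (3,0): original=233, with diffused error = 3147614353/16777216

Answer: 3147614353/16777216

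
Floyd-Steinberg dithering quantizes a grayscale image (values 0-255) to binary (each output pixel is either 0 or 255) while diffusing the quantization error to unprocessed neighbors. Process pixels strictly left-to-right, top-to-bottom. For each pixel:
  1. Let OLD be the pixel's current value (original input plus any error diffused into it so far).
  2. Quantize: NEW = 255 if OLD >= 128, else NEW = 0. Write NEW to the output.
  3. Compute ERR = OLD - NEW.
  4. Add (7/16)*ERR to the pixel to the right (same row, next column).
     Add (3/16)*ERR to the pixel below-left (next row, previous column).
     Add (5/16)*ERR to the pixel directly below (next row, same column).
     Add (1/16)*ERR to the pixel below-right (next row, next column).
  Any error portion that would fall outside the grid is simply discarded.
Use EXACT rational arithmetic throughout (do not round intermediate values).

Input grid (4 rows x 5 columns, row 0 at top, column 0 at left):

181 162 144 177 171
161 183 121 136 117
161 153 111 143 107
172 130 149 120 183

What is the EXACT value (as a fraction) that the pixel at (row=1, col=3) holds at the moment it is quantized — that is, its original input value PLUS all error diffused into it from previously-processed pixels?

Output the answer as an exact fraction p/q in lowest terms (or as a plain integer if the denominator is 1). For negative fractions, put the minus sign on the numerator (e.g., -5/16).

(0,0): OLD=181 → NEW=255, ERR=-74
(0,1): OLD=1037/8 → NEW=255, ERR=-1003/8
(0,2): OLD=11411/128 → NEW=0, ERR=11411/128
(0,3): OLD=442373/2048 → NEW=255, ERR=-79867/2048
(0,4): OLD=5044259/32768 → NEW=255, ERR=-3311581/32768
(1,0): OLD=14639/128 → NEW=0, ERR=14639/128
(1,1): OLD=210889/1024 → NEW=255, ERR=-50231/1024
(1,2): OLD=3678205/32768 → NEW=0, ERR=3678205/32768
(1,3): OLD=20911929/131072 → NEW=255, ERR=-12511431/131072
Target (1,3): original=136, with diffused error = 20911929/131072

Answer: 20911929/131072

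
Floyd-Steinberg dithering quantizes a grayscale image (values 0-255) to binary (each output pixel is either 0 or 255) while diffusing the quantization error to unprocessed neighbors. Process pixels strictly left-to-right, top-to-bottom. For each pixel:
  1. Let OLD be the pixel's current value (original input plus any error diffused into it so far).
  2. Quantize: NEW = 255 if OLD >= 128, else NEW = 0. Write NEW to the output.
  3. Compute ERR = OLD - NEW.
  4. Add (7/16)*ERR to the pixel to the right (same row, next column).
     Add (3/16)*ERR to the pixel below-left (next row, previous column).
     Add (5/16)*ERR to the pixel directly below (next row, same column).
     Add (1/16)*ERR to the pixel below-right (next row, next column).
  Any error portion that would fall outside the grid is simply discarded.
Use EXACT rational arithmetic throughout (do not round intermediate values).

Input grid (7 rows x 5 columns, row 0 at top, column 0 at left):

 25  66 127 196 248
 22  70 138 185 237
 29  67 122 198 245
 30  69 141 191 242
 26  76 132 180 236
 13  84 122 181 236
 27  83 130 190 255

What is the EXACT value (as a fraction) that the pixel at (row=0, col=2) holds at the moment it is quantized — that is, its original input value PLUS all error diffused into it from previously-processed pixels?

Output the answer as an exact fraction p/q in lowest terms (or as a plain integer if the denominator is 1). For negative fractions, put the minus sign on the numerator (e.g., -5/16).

Answer: 41129/256

Derivation:
(0,0): OLD=25 → NEW=0, ERR=25
(0,1): OLD=1231/16 → NEW=0, ERR=1231/16
(0,2): OLD=41129/256 → NEW=255, ERR=-24151/256
Target (0,2): original=127, with diffused error = 41129/256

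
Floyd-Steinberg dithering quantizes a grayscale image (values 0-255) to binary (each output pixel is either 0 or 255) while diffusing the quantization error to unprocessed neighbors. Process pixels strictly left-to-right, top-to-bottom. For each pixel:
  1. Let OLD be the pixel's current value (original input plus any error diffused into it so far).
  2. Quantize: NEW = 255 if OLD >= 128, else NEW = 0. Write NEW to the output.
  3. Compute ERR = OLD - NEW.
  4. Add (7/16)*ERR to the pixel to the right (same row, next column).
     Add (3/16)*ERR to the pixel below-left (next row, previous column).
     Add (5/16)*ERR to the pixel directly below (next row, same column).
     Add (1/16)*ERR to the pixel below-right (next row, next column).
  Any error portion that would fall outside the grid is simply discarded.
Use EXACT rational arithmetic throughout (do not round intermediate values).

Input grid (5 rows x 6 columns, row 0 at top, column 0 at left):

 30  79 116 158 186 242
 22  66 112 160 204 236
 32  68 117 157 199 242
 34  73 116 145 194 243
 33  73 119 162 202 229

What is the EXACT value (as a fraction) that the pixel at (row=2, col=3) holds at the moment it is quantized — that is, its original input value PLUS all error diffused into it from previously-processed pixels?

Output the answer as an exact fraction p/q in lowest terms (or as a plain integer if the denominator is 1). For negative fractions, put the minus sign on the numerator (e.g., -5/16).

Answer: 9891913279/67108864

Derivation:
(0,0): OLD=30 → NEW=0, ERR=30
(0,1): OLD=737/8 → NEW=0, ERR=737/8
(0,2): OLD=20007/128 → NEW=255, ERR=-12633/128
(0,3): OLD=235153/2048 → NEW=0, ERR=235153/2048
(0,4): OLD=7740919/32768 → NEW=255, ERR=-614921/32768
(0,5): OLD=122573249/524288 → NEW=255, ERR=-11120191/524288
(1,0): OLD=6227/128 → NEW=0, ERR=6227/128
(1,1): OLD=101829/1024 → NEW=0, ERR=101829/1024
(1,2): OLD=4979113/32768 → NEW=255, ERR=-3376727/32768
(1,3): OLD=18495605/131072 → NEW=255, ERR=-14927755/131072
(1,4): OLD=1270943807/8388608 → NEW=255, ERR=-868151233/8388608
(1,5): OLD=24551290121/134217728 → NEW=255, ERR=-9674230519/134217728
(2,0): OLD=1078855/16384 → NEW=0, ERR=1078855/16384
(2,1): OLD=58512125/524288 → NEW=0, ERR=58512125/524288
(2,2): OLD=993917239/8388608 → NEW=0, ERR=993917239/8388608
(2,3): OLD=9891913279/67108864 → NEW=255, ERR=-7220847041/67108864
Target (2,3): original=157, with diffused error = 9891913279/67108864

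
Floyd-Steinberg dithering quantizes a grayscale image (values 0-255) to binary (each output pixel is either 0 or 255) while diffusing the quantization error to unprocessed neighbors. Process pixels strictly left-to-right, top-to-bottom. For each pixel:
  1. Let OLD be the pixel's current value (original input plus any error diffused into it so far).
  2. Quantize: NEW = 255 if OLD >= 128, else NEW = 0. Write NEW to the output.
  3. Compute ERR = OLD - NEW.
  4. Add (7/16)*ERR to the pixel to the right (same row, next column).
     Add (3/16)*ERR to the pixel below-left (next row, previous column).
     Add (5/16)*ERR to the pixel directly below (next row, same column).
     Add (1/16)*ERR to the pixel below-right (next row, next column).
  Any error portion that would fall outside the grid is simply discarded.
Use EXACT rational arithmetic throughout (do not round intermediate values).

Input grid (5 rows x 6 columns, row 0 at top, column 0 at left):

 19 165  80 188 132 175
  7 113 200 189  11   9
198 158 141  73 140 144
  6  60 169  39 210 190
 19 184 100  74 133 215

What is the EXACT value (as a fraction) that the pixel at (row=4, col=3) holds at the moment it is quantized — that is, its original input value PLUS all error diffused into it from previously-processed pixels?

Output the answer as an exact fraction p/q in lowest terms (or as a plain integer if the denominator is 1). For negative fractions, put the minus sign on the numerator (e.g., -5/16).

(0,0): OLD=19 → NEW=0, ERR=19
(0,1): OLD=2773/16 → NEW=255, ERR=-1307/16
(0,2): OLD=11331/256 → NEW=0, ERR=11331/256
(0,3): OLD=849365/4096 → NEW=255, ERR=-195115/4096
(0,4): OLD=7284947/65536 → NEW=0, ERR=7284947/65536
(0,5): OLD=234495429/1048576 → NEW=255, ERR=-32891451/1048576
(1,0): OLD=-609/256 → NEW=0, ERR=-609/256
(1,1): OLD=196441/2048 → NEW=0, ERR=196441/2048
(1,2): OLD=15843917/65536 → NEW=255, ERR=-867763/65536
(1,3): OLD=50313225/262144 → NEW=255, ERR=-16533495/262144
(1,4): OLD=155783483/16777216 → NEW=0, ERR=155783483/16777216
(1,5): OLD=2740033837/268435456 → NEW=0, ERR=2740033837/268435456
(2,0): OLD=7053027/32768 → NEW=255, ERR=-1302813/32768
(2,1): OLD=176106993/1048576 → NEW=255, ERR=-91279887/1048576
(2,2): OLD=1559383059/16777216 → NEW=0, ERR=1559383059/16777216
(2,3): OLD=12732977211/134217728 → NEW=0, ERR=12732977211/134217728
(2,4): OLD=783309583665/4294967296 → NEW=255, ERR=-311907076815/4294967296
(2,5): OLD=7971338390887/68719476736 → NEW=0, ERR=7971338390887/68719476736
(3,0): OLD=-381626445/16777216 → NEW=0, ERR=-381626445/16777216
(3,1): OLD=5071730103/134217728 → NEW=0, ERR=5071730103/134217728
(3,2): OLD=243658637845/1073741824 → NEW=255, ERR=-30145527275/1073741824
(3,3): OLD=3336742015423/68719476736 → NEW=0, ERR=3336742015423/68719476736
(3,4): OLD=129867684650207/549755813888 → NEW=255, ERR=-10320047891233/549755813888
(3,5): OLD=1877946768784049/8796093022208 → NEW=255, ERR=-365056951878991/8796093022208
(4,0): OLD=40752321821/2147483648 → NEW=0, ERR=40752321821/2147483648
(4,1): OLD=6783475172089/34359738368 → NEW=255, ERR=-1978258111751/34359738368
(4,2): OLD=85215932344091/1099511627776 → NEW=0, ERR=85215932344091/1099511627776
(4,3): OLD=2072483347652263/17592186044416 → NEW=0, ERR=2072483347652263/17592186044416
Target (4,3): original=74, with diffused error = 2072483347652263/17592186044416

Answer: 2072483347652263/17592186044416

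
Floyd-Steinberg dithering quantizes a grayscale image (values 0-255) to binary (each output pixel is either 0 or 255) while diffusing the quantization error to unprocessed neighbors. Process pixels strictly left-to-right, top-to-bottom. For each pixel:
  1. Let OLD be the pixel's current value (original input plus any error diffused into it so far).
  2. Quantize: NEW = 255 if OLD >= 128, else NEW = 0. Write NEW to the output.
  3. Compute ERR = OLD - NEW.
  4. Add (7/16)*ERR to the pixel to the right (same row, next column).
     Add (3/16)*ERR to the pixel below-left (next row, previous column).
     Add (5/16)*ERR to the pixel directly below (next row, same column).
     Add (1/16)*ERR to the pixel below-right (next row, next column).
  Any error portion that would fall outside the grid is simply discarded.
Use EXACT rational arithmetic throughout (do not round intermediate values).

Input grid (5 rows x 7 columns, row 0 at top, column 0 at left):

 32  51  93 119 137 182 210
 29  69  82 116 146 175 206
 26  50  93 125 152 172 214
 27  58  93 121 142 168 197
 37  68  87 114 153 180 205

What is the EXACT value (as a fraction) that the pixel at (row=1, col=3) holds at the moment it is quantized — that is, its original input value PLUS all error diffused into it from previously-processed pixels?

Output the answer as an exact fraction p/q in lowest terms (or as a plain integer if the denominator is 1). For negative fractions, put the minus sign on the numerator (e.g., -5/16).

Answer: 2315929/16384

Derivation:
(0,0): OLD=32 → NEW=0, ERR=32
(0,1): OLD=65 → NEW=0, ERR=65
(0,2): OLD=1943/16 → NEW=0, ERR=1943/16
(0,3): OLD=44065/256 → NEW=255, ERR=-21215/256
(0,4): OLD=412647/4096 → NEW=0, ERR=412647/4096
(0,5): OLD=14816081/65536 → NEW=255, ERR=-1895599/65536
(0,6): OLD=206931767/1048576 → NEW=255, ERR=-60455113/1048576
(1,0): OLD=819/16 → NEW=0, ERR=819/16
(1,1): OLD=17469/128 → NEW=255, ERR=-15171/128
(1,2): OLD=231913/4096 → NEW=0, ERR=231913/4096
(1,3): OLD=2315929/16384 → NEW=255, ERR=-1861991/16384
Target (1,3): original=116, with diffused error = 2315929/16384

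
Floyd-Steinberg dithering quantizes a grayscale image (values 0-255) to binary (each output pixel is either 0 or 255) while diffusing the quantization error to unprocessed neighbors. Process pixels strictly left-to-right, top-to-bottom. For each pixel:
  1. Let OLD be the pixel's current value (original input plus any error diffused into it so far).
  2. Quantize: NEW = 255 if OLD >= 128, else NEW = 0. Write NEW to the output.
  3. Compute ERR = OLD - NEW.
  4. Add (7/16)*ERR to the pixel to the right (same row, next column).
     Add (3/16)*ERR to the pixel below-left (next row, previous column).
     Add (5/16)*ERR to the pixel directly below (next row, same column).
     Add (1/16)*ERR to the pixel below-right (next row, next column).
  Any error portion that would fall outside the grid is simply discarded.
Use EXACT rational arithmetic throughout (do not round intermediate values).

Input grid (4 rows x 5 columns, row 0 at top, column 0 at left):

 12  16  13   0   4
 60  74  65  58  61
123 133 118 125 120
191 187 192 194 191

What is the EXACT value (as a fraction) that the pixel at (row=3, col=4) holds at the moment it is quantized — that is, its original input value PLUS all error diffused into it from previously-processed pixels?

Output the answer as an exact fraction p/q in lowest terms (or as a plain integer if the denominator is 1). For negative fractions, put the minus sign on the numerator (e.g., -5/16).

Answer: 5750724942849/34359738368

Derivation:
(0,0): OLD=12 → NEW=0, ERR=12
(0,1): OLD=85/4 → NEW=0, ERR=85/4
(0,2): OLD=1427/64 → NEW=0, ERR=1427/64
(0,3): OLD=9989/1024 → NEW=0, ERR=9989/1024
(0,4): OLD=135459/16384 → NEW=0, ERR=135459/16384
(1,0): OLD=4335/64 → NEW=0, ERR=4335/64
(1,1): OLD=58985/512 → NEW=0, ERR=58985/512
(1,2): OLD=2056637/16384 → NEW=0, ERR=2056637/16384
(1,3): OLD=7792905/65536 → NEW=0, ERR=7792905/65536
(1,4): OLD=121861947/1048576 → NEW=0, ERR=121861947/1048576
(2,0): OLD=1357971/8192 → NEW=255, ERR=-730989/8192
(2,1): OLD=41348577/262144 → NEW=255, ERR=-25498143/262144
(2,2): OLD=604687011/4194304 → NEW=255, ERR=-464860509/4194304
(2,3): OLD=9617156473/67108864 → NEW=255, ERR=-7495603847/67108864
(2,4): OLD=123355549711/1073741824 → NEW=0, ERR=123355549711/1073741824
(3,0): OLD=607659395/4194304 → NEW=255, ERR=-461888125/4194304
(3,1): OLD=2753720679/33554432 → NEW=0, ERR=2753720679/33554432
(3,2): OLD=178507342845/1073741824 → NEW=255, ERR=-95296822275/1073741824
(3,3): OLD=289653864605/2147483648 → NEW=255, ERR=-257954465635/2147483648
(3,4): OLD=5750724942849/34359738368 → NEW=255, ERR=-3011008340991/34359738368
Target (3,4): original=191, with diffused error = 5750724942849/34359738368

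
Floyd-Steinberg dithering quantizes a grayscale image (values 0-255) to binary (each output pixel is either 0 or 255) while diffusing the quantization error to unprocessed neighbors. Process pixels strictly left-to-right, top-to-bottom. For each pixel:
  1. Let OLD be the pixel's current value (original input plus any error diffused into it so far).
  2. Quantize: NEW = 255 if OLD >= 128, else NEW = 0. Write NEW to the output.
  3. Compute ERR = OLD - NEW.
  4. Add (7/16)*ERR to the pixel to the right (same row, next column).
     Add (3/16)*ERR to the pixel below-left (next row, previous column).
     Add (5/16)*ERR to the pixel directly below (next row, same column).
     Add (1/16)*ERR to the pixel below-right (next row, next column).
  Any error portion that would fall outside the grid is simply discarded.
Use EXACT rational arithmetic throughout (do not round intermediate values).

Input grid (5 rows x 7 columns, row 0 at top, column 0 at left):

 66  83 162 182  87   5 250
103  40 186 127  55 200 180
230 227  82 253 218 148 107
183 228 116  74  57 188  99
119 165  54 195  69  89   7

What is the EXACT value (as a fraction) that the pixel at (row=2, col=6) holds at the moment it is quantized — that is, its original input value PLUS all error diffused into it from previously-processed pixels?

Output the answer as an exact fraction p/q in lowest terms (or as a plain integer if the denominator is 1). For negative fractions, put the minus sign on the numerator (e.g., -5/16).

Answer: 10568040781773/274877906944

Derivation:
(0,0): OLD=66 → NEW=0, ERR=66
(0,1): OLD=895/8 → NEW=0, ERR=895/8
(0,2): OLD=27001/128 → NEW=255, ERR=-5639/128
(0,3): OLD=333263/2048 → NEW=255, ERR=-188977/2048
(0,4): OLD=1527977/32768 → NEW=0, ERR=1527977/32768
(0,5): OLD=13317279/524288 → NEW=0, ERR=13317279/524288
(0,6): OLD=2190372953/8388608 → NEW=255, ERR=51277913/8388608
(1,0): OLD=18509/128 → NEW=255, ERR=-14131/128
(1,1): OLD=23067/1024 → NEW=0, ERR=23067/1024
(1,2): OLD=5628855/32768 → NEW=255, ERR=-2726985/32768
(1,3): OLD=8879467/131072 → NEW=0, ERR=8879467/131072
(1,4): OLD=823810401/8388608 → NEW=0, ERR=823810401/8388608
(1,5): OLD=17110298289/67108864 → NEW=255, ERR=-2462031/67108864
(1,6): OLD=197012022335/1073741824 → NEW=255, ERR=-76792142785/1073741824
(2,0): OLD=3272281/16384 → NEW=255, ERR=-905639/16384
(2,1): OLD=98226659/524288 → NEW=255, ERR=-35466781/524288
(2,2): OLD=339803497/8388608 → NEW=0, ERR=339803497/8388608
(2,3): OLD=20475231073/67108864 → NEW=255, ERR=3362470753/67108864
(2,4): OLD=147552164977/536870912 → NEW=255, ERR=10650082417/536870912
(2,5): OLD=2566596133563/17179869184 → NEW=255, ERR=-1814270508357/17179869184
(2,6): OLD=10568040781773/274877906944 → NEW=0, ERR=10568040781773/274877906944
Target (2,6): original=107, with diffused error = 10568040781773/274877906944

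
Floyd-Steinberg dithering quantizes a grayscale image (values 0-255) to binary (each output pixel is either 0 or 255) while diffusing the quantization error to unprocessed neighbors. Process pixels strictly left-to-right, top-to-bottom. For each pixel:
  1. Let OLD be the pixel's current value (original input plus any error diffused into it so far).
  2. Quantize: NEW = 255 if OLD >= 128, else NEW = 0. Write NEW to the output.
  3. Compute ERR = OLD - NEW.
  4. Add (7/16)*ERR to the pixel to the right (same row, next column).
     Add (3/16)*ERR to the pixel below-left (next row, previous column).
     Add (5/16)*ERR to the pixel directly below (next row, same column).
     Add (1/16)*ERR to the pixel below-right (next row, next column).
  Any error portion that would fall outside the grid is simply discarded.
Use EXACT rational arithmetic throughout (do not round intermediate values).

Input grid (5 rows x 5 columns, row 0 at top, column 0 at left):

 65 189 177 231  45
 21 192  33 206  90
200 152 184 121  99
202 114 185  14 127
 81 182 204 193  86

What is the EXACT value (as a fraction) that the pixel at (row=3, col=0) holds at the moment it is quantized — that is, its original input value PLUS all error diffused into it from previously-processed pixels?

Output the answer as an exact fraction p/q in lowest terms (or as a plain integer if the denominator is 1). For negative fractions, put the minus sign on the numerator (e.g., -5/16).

Answer: 3392004705/16777216

Derivation:
(0,0): OLD=65 → NEW=0, ERR=65
(0,1): OLD=3479/16 → NEW=255, ERR=-601/16
(0,2): OLD=41105/256 → NEW=255, ERR=-24175/256
(0,3): OLD=776951/4096 → NEW=255, ERR=-267529/4096
(0,4): OLD=1076417/65536 → NEW=0, ERR=1076417/65536
(1,0): OLD=8773/256 → NEW=0, ERR=8773/256
(1,1): OLD=371939/2048 → NEW=255, ERR=-150301/2048
(1,2): OLD=-2831969/65536 → NEW=0, ERR=-2831969/65536
(1,3): OLD=42955251/262144 → NEW=255, ERR=-23891469/262144
(1,4): OLD=214653561/4194304 → NEW=0, ERR=214653561/4194304
(2,0): OLD=6453617/32768 → NEW=255, ERR=-1902223/32768
(2,1): OLD=102454251/1048576 → NEW=0, ERR=102454251/1048576
(2,2): OLD=3213978241/16777216 → NEW=255, ERR=-1064211839/16777216
(2,3): OLD=19236795891/268435456 → NEW=0, ERR=19236795891/268435456
(2,4): OLD=604083608805/4294967296 → NEW=255, ERR=-491133051675/4294967296
(3,0): OLD=3392004705/16777216 → NEW=255, ERR=-886185375/16777216
Target (3,0): original=202, with diffused error = 3392004705/16777216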